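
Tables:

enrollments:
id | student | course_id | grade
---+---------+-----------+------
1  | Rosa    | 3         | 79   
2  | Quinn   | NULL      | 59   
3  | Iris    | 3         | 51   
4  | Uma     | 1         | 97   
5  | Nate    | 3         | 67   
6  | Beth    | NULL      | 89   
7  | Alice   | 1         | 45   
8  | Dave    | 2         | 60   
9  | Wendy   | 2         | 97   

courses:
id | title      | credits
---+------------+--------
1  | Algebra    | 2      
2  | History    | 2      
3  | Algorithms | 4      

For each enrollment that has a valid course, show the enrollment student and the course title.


INNER JOIN keeps only enrollments rows whose course_id matches an id in courses. Walk through each enrollment:
  - enrollment 1 (Rosa): course_id=3 -> matches Algorithms
  - enrollment 2 (Quinn): course_id=NULL, no match -> dropped
  - enrollment 3 (Iris): course_id=3 -> matches Algorithms
  - enrollment 4 (Uma): course_id=1 -> matches Algebra
  - enrollment 5 (Nate): course_id=3 -> matches Algorithms
  - enrollment 6 (Beth): course_id=NULL, no match -> dropped
  - enrollment 7 (Alice): course_id=1 -> matches Algebra
  - enrollment 8 (Dave): course_id=2 -> matches History
  - enrollment 9 (Wendy): course_id=2 -> matches History
So 2 of 9 rows are dropped.

SQL:
SELECT a.student, b.title AS course
FROM enrollments a
INNER JOIN courses b ON a.course_id = b.id

Result:
student | course    
--------+-----------
Rosa    | Algorithms
Iris    | Algorithms
Uma     | Algebra   
Nate    | Algorithms
Alice   | Algebra   
Dave    | History   
Wendy   | History   


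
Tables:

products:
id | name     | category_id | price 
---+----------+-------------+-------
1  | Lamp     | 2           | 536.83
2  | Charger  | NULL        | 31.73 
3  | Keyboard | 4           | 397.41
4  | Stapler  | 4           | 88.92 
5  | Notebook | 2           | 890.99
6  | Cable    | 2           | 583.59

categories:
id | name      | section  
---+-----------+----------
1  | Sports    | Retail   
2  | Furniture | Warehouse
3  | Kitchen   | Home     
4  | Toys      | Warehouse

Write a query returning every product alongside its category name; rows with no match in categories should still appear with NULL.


LEFT JOIN keeps every row from products (the left table); where category_id has no match in categories, the category columns become NULL. Walk through each product:
  - product 1 (Lamp): category_id=2 -> matches Furniture
  - product 2 (Charger): category_id=NULL, no match -> kept with NULL
  - product 3 (Keyboard): category_id=4 -> matches Toys
  - product 4 (Stapler): category_id=4 -> matches Toys
  - product 5 (Notebook): category_id=2 -> matches Furniture
  - product 6 (Cable): category_id=2 -> matches Furniture
All 6 rows appear; 1 has NULL category.

SQL:
SELECT a.name, b.name AS category
FROM products a
LEFT JOIN categories b ON a.category_id = b.id

Result:
name     | category 
---------+----------
Lamp     | Furniture
Charger  | NULL     
Keyboard | Toys     
Stapler  | Toys     
Notebook | Furniture
Cable    | Furniture


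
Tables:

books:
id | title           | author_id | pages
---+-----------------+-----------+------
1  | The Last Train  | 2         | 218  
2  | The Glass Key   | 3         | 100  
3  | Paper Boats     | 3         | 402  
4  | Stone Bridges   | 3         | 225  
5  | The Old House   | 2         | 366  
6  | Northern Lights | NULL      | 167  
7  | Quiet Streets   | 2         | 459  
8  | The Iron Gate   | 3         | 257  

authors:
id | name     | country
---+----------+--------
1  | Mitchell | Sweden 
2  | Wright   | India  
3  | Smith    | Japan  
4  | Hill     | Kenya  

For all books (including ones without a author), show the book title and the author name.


LEFT JOIN keeps every row from books (the left table); where author_id has no match in authors, the author columns become NULL. Walk through each book:
  - book 1 (The Last Train): author_id=2 -> matches Wright
  - book 2 (The Glass Key): author_id=3 -> matches Smith
  - book 3 (Paper Boats): author_id=3 -> matches Smith
  - book 4 (Stone Bridges): author_id=3 -> matches Smith
  - book 5 (The Old House): author_id=2 -> matches Wright
  - book 6 (Northern Lights): author_id=NULL, no match -> kept with NULL
  - book 7 (Quiet Streets): author_id=2 -> matches Wright
  - book 8 (The Iron Gate): author_id=3 -> matches Smith
All 8 rows appear; 1 has NULL author.

SQL:
SELECT a.title, b.name AS author
FROM books a
LEFT JOIN authors b ON a.author_id = b.id

Result:
title           | author
----------------+-------
The Last Train  | Wright
The Glass Key   | Smith 
Paper Boats     | Smith 
Stone Bridges   | Smith 
The Old House   | Wright
Northern Lights | NULL  
Quiet Streets   | Wright
The Iron Gate   | Smith 


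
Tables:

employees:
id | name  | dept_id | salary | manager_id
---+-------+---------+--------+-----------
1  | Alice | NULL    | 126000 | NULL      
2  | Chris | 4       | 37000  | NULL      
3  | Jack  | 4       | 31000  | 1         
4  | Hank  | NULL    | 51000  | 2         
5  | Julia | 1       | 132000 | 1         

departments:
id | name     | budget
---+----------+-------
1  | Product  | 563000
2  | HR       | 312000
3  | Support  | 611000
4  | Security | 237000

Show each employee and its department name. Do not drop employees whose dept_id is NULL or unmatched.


LEFT JOIN keeps every row from employees (the left table); where dept_id has no match in departments, the department columns become NULL. Walk through each employee:
  - employee 1 (Alice): dept_id=NULL, no match -> kept with NULL
  - employee 2 (Chris): dept_id=4 -> matches Security
  - employee 3 (Jack): dept_id=4 -> matches Security
  - employee 4 (Hank): dept_id=NULL, no match -> kept with NULL
  - employee 5 (Julia): dept_id=1 -> matches Product
All 5 rows appear; 2 have NULL department.

SQL:
SELECT a.name, b.name AS department
FROM employees a
LEFT JOIN departments b ON a.dept_id = b.id

Result:
name  | department
------+-----------
Alice | NULL      
Chris | Security  
Jack  | Security  
Hank  | NULL      
Julia | Product   


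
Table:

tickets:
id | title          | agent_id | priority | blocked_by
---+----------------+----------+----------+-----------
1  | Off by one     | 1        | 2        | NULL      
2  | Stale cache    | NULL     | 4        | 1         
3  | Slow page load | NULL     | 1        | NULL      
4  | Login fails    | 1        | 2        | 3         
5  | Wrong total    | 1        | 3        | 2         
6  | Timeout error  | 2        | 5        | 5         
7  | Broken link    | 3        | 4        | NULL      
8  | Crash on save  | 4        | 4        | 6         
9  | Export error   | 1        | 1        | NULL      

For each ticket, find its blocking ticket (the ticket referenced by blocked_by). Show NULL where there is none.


This is a self-join: tickets is joined to a second copy of itself, matching each row's blocked_by to another row's id. Use LEFT JOIN so rows with blocked_by=NULL are kept.
  - ticket 1 (Off by one): blocked_by=NULL -> NULL
  - ticket 2 (Stale cache): blocked_by=1 -> Off by one
  - ticket 3 (Slow page load): blocked_by=NULL -> NULL
  - ticket 4 (Login fails): blocked_by=3 -> Slow page load
  - ticket 5 (Wrong total): blocked_by=2 -> Stale cache
  - ticket 6 (Timeout error): blocked_by=5 -> Wrong total
  - ticket 7 (Broken link): blocked_by=NULL -> NULL
  - ticket 8 (Crash on save): blocked_by=6 -> Timeout error
  - ticket 9 (Export error): blocked_by=NULL -> NULL

SQL:
SELECT a.title AS item, b.title AS blocked_by
FROM tickets a
LEFT JOIN tickets b ON a.blocked_by = b.id

Result:
item           | blocked_by    
---------------+---------------
Off by one     | NULL          
Stale cache    | Off by one    
Slow page load | NULL          
Login fails    | Slow page load
Wrong total    | Stale cache   
Timeout error  | Wrong total   
Broken link    | NULL          
Crash on save  | Timeout error 
Export error   | NULL          


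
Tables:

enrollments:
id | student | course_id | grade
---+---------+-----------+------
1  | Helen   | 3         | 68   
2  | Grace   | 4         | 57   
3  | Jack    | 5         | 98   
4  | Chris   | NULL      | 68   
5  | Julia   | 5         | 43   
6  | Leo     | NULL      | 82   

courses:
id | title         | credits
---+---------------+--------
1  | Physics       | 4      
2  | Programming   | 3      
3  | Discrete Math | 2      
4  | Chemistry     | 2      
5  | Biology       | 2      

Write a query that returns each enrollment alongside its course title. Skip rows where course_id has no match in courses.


INNER JOIN keeps only enrollments rows whose course_id matches an id in courses. Walk through each enrollment:
  - enrollment 1 (Helen): course_id=3 -> matches Discrete Math
  - enrollment 2 (Grace): course_id=4 -> matches Chemistry
  - enrollment 3 (Jack): course_id=5 -> matches Biology
  - enrollment 4 (Chris): course_id=NULL, no match -> dropped
  - enrollment 5 (Julia): course_id=5 -> matches Biology
  - enrollment 6 (Leo): course_id=NULL, no match -> dropped
So 2 of 6 rows are dropped.

SQL:
SELECT a.student, b.title AS course
FROM enrollments a
INNER JOIN courses b ON a.course_id = b.id

Result:
student | course       
--------+--------------
Helen   | Discrete Math
Grace   | Chemistry    
Jack    | Biology      
Julia   | Biology      


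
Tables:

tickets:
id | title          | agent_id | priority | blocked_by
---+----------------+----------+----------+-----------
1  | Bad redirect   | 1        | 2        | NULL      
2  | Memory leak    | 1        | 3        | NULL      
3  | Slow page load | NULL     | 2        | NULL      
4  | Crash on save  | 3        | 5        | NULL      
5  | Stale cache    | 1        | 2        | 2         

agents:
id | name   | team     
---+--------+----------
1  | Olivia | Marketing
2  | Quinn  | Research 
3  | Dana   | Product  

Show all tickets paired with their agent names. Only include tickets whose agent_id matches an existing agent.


INNER JOIN keeps only tickets rows whose agent_id matches an id in agents. Walk through each ticket:
  - ticket 1 (Bad redirect): agent_id=1 -> matches Olivia
  - ticket 2 (Memory leak): agent_id=1 -> matches Olivia
  - ticket 3 (Slow page load): agent_id=NULL, no match -> dropped
  - ticket 4 (Crash on save): agent_id=3 -> matches Dana
  - ticket 5 (Stale cache): agent_id=1 -> matches Olivia
So 1 of 5 rows is dropped.

SQL:
SELECT a.title, b.name AS agent
FROM tickets a
INNER JOIN agents b ON a.agent_id = b.id

Result:
title         | agent 
--------------+-------
Bad redirect  | Olivia
Memory leak   | Olivia
Crash on save | Dana  
Stale cache   | Olivia


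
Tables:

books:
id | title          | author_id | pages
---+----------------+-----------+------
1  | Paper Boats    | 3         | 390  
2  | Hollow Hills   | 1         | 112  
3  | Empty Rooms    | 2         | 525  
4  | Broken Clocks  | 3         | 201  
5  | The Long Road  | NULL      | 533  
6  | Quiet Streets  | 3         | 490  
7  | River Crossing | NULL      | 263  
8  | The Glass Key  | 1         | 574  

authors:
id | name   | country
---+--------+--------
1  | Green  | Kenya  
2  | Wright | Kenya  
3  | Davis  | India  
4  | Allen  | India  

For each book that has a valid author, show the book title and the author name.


INNER JOIN keeps only books rows whose author_id matches an id in authors. Walk through each book:
  - book 1 (Paper Boats): author_id=3 -> matches Davis
  - book 2 (Hollow Hills): author_id=1 -> matches Green
  - book 3 (Empty Rooms): author_id=2 -> matches Wright
  - book 4 (Broken Clocks): author_id=3 -> matches Davis
  - book 5 (The Long Road): author_id=NULL, no match -> dropped
  - book 6 (Quiet Streets): author_id=3 -> matches Davis
  - book 7 (River Crossing): author_id=NULL, no match -> dropped
  - book 8 (The Glass Key): author_id=1 -> matches Green
So 2 of 8 rows are dropped.

SQL:
SELECT a.title, b.name AS author
FROM books a
INNER JOIN authors b ON a.author_id = b.id

Result:
title         | author
--------------+-------
Paper Boats   | Davis 
Hollow Hills  | Green 
Empty Rooms   | Wright
Broken Clocks | Davis 
Quiet Streets | Davis 
The Glass Key | Green 


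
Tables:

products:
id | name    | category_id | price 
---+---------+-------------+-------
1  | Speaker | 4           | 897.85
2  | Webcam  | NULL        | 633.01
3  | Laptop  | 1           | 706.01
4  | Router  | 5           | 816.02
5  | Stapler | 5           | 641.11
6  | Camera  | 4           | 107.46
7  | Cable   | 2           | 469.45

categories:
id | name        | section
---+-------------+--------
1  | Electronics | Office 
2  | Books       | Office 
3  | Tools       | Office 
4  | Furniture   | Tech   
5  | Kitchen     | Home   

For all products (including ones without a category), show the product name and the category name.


LEFT JOIN keeps every row from products (the left table); where category_id has no match in categories, the category columns become NULL. Walk through each product:
  - product 1 (Speaker): category_id=4 -> matches Furniture
  - product 2 (Webcam): category_id=NULL, no match -> kept with NULL
  - product 3 (Laptop): category_id=1 -> matches Electronics
  - product 4 (Router): category_id=5 -> matches Kitchen
  - product 5 (Stapler): category_id=5 -> matches Kitchen
  - product 6 (Camera): category_id=4 -> matches Furniture
  - product 7 (Cable): category_id=2 -> matches Books
All 7 rows appear; 1 has NULL category.

SQL:
SELECT a.name, b.name AS category
FROM products a
LEFT JOIN categories b ON a.category_id = b.id

Result:
name    | category   
--------+------------
Speaker | Furniture  
Webcam  | NULL       
Laptop  | Electronics
Router  | Kitchen    
Stapler | Kitchen    
Camera  | Furniture  
Cable   | Books      


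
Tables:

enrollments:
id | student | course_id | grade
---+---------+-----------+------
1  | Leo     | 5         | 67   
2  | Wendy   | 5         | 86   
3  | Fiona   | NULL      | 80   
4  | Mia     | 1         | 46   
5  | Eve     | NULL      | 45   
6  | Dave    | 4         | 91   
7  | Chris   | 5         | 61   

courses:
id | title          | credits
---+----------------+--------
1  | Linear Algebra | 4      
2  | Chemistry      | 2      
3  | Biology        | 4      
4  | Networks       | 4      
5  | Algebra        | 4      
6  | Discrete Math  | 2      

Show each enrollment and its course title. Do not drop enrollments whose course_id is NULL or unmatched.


LEFT JOIN keeps every row from enrollments (the left table); where course_id has no match in courses, the course columns become NULL. Walk through each enrollment:
  - enrollment 1 (Leo): course_id=5 -> matches Algebra
  - enrollment 2 (Wendy): course_id=5 -> matches Algebra
  - enrollment 3 (Fiona): course_id=NULL, no match -> kept with NULL
  - enrollment 4 (Mia): course_id=1 -> matches Linear Algebra
  - enrollment 5 (Eve): course_id=NULL, no match -> kept with NULL
  - enrollment 6 (Dave): course_id=4 -> matches Networks
  - enrollment 7 (Chris): course_id=5 -> matches Algebra
All 7 rows appear; 2 have NULL course.

SQL:
SELECT a.student, b.title AS course
FROM enrollments a
LEFT JOIN courses b ON a.course_id = b.id

Result:
student | course        
--------+---------------
Leo     | Algebra       
Wendy   | Algebra       
Fiona   | NULL          
Mia     | Linear Algebra
Eve     | NULL          
Dave    | Networks      
Chris   | Algebra       


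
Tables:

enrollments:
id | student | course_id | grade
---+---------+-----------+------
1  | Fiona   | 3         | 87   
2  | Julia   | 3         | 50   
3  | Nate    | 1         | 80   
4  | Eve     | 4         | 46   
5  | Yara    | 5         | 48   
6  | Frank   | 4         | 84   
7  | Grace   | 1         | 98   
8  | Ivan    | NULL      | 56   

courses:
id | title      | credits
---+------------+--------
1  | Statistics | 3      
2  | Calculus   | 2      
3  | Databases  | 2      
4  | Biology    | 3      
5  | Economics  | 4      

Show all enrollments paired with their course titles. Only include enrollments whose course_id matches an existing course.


INNER JOIN keeps only enrollments rows whose course_id matches an id in courses. Walk through each enrollment:
  - enrollment 1 (Fiona): course_id=3 -> matches Databases
  - enrollment 2 (Julia): course_id=3 -> matches Databases
  - enrollment 3 (Nate): course_id=1 -> matches Statistics
  - enrollment 4 (Eve): course_id=4 -> matches Biology
  - enrollment 5 (Yara): course_id=5 -> matches Economics
  - enrollment 6 (Frank): course_id=4 -> matches Biology
  - enrollment 7 (Grace): course_id=1 -> matches Statistics
  - enrollment 8 (Ivan): course_id=NULL, no match -> dropped
So 1 of 8 rows is dropped.

SQL:
SELECT a.student, b.title AS course
FROM enrollments a
INNER JOIN courses b ON a.course_id = b.id

Result:
student | course    
--------+-----------
Fiona   | Databases 
Julia   | Databases 
Nate    | Statistics
Eve     | Biology   
Yara    | Economics 
Frank   | Biology   
Grace   | Statistics


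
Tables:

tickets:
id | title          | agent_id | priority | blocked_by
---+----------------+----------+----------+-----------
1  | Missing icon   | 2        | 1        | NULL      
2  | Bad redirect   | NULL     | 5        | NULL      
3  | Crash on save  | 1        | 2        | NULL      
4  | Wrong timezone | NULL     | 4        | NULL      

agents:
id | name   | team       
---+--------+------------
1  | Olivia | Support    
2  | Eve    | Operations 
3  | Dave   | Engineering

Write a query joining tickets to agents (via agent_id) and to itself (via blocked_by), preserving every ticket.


Two LEFT JOINs from the same base table tickets: one to agents via agent_id, one to tickets itself via blocked_by. Both are LEFT so every ticket is preserved.
Match against agents:
  - ticket 1 (Missing icon): agent_id=2 -> matches Eve
  - ticket 2 (Bad redirect): agent_id=NULL, no match -> kept with NULL
  - ticket 3 (Crash on save): agent_id=1 -> matches Olivia
  - ticket 4 (Wrong timezone): agent_id=NULL, no match -> kept with NULL
Match against tickets (self):
  - ticket 1 (Missing icon): blocked_by=NULL -> NULL
  - ticket 2 (Bad redirect): blocked_by=NULL -> NULL
  - ticket 3 (Crash on save): blocked_by=NULL -> NULL
  - ticket 4 (Wrong timezone): blocked_by=NULL -> NULL

SQL:
SELECT a.title, b.name AS agent, c.title AS blocked_by
FROM tickets a
LEFT JOIN agents b ON a.agent_id = b.id
LEFT JOIN tickets c ON a.blocked_by = c.id

Result:
title          | agent  | blocked_by
---------------+--------+-----------
Missing icon   | Eve    | NULL      
Bad redirect   | NULL   | NULL      
Crash on save  | Olivia | NULL      
Wrong timezone | NULL   | NULL      


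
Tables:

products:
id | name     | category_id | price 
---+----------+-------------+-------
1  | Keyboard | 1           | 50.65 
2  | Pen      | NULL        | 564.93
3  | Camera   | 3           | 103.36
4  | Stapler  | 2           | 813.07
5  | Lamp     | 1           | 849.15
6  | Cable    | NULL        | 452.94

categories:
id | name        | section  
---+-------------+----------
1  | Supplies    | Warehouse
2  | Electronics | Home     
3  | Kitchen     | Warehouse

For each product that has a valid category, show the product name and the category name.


INNER JOIN keeps only products rows whose category_id matches an id in categories. Walk through each product:
  - product 1 (Keyboard): category_id=1 -> matches Supplies
  - product 2 (Pen): category_id=NULL, no match -> dropped
  - product 3 (Camera): category_id=3 -> matches Kitchen
  - product 4 (Stapler): category_id=2 -> matches Electronics
  - product 5 (Lamp): category_id=1 -> matches Supplies
  - product 6 (Cable): category_id=NULL, no match -> dropped
So 2 of 6 rows are dropped.

SQL:
SELECT a.name, b.name AS category
FROM products a
INNER JOIN categories b ON a.category_id = b.id

Result:
name     | category   
---------+------------
Keyboard | Supplies   
Camera   | Kitchen    
Stapler  | Electronics
Lamp     | Supplies   


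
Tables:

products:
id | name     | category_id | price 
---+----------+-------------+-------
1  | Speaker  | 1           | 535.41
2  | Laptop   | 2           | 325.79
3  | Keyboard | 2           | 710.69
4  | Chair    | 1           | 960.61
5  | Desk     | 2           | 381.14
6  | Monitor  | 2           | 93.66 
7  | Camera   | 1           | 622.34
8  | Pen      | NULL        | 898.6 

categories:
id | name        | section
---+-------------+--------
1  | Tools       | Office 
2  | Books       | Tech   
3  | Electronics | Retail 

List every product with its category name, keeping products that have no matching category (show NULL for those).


LEFT JOIN keeps every row from products (the left table); where category_id has no match in categories, the category columns become NULL. Walk through each product:
  - product 1 (Speaker): category_id=1 -> matches Tools
  - product 2 (Laptop): category_id=2 -> matches Books
  - product 3 (Keyboard): category_id=2 -> matches Books
  - product 4 (Chair): category_id=1 -> matches Tools
  - product 5 (Desk): category_id=2 -> matches Books
  - product 6 (Monitor): category_id=2 -> matches Books
  - product 7 (Camera): category_id=1 -> matches Tools
  - product 8 (Pen): category_id=NULL, no match -> kept with NULL
All 8 rows appear; 1 has NULL category.

SQL:
SELECT a.name, b.name AS category
FROM products a
LEFT JOIN categories b ON a.category_id = b.id

Result:
name     | category
---------+---------
Speaker  | Tools   
Laptop   | Books   
Keyboard | Books   
Chair    | Tools   
Desk     | Books   
Monitor  | Books   
Camera   | Tools   
Pen      | NULL    


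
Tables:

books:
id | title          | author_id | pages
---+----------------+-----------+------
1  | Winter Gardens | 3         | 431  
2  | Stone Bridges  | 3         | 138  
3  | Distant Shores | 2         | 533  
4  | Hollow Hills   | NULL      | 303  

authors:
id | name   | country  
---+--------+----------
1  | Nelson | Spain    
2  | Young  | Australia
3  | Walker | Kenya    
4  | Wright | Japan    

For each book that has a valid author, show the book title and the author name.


INNER JOIN keeps only books rows whose author_id matches an id in authors. Walk through each book:
  - book 1 (Winter Gardens): author_id=3 -> matches Walker
  - book 2 (Stone Bridges): author_id=3 -> matches Walker
  - book 3 (Distant Shores): author_id=2 -> matches Young
  - book 4 (Hollow Hills): author_id=NULL, no match -> dropped
So 1 of 4 rows is dropped.

SQL:
SELECT a.title, b.name AS author
FROM books a
INNER JOIN authors b ON a.author_id = b.id

Result:
title          | author
---------------+-------
Winter Gardens | Walker
Stone Bridges  | Walker
Distant Shores | Young 


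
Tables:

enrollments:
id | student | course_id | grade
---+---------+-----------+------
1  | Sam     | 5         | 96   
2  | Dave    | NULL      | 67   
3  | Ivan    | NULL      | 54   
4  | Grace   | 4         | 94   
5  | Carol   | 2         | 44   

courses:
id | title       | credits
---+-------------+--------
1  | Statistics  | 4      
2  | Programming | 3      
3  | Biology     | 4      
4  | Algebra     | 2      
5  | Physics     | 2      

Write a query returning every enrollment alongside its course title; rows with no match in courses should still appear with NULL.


LEFT JOIN keeps every row from enrollments (the left table); where course_id has no match in courses, the course columns become NULL. Walk through each enrollment:
  - enrollment 1 (Sam): course_id=5 -> matches Physics
  - enrollment 2 (Dave): course_id=NULL, no match -> kept with NULL
  - enrollment 3 (Ivan): course_id=NULL, no match -> kept with NULL
  - enrollment 4 (Grace): course_id=4 -> matches Algebra
  - enrollment 5 (Carol): course_id=2 -> matches Programming
All 5 rows appear; 2 have NULL course.

SQL:
SELECT a.student, b.title AS course
FROM enrollments a
LEFT JOIN courses b ON a.course_id = b.id

Result:
student | course     
--------+------------
Sam     | Physics    
Dave    | NULL       
Ivan    | NULL       
Grace   | Algebra    
Carol   | Programming


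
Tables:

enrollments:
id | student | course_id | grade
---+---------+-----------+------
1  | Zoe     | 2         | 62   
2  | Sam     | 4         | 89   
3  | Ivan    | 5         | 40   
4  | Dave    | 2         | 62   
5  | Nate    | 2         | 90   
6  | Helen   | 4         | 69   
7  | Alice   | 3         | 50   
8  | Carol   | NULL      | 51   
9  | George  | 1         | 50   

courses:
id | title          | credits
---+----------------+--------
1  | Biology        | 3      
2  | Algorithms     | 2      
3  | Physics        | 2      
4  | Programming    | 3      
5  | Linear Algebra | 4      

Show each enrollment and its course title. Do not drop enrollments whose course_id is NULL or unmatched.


LEFT JOIN keeps every row from enrollments (the left table); where course_id has no match in courses, the course columns become NULL. Walk through each enrollment:
  - enrollment 1 (Zoe): course_id=2 -> matches Algorithms
  - enrollment 2 (Sam): course_id=4 -> matches Programming
  - enrollment 3 (Ivan): course_id=5 -> matches Linear Algebra
  - enrollment 4 (Dave): course_id=2 -> matches Algorithms
  - enrollment 5 (Nate): course_id=2 -> matches Algorithms
  - enrollment 6 (Helen): course_id=4 -> matches Programming
  - enrollment 7 (Alice): course_id=3 -> matches Physics
  - enrollment 8 (Carol): course_id=NULL, no match -> kept with NULL
  - enrollment 9 (George): course_id=1 -> matches Biology
All 9 rows appear; 1 has NULL course.

SQL:
SELECT a.student, b.title AS course
FROM enrollments a
LEFT JOIN courses b ON a.course_id = b.id

Result:
student | course        
--------+---------------
Zoe     | Algorithms    
Sam     | Programming   
Ivan    | Linear Algebra
Dave    | Algorithms    
Nate    | Algorithms    
Helen   | Programming   
Alice   | Physics       
Carol   | NULL          
George  | Biology       


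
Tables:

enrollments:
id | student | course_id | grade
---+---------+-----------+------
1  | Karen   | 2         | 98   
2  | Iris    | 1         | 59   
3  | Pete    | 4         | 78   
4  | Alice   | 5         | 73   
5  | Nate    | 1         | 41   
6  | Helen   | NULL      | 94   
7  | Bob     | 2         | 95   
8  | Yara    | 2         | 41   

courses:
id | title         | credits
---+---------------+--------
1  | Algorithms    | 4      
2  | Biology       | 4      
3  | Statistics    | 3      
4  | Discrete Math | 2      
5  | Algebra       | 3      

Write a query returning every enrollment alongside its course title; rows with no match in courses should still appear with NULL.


LEFT JOIN keeps every row from enrollments (the left table); where course_id has no match in courses, the course columns become NULL. Walk through each enrollment:
  - enrollment 1 (Karen): course_id=2 -> matches Biology
  - enrollment 2 (Iris): course_id=1 -> matches Algorithms
  - enrollment 3 (Pete): course_id=4 -> matches Discrete Math
  - enrollment 4 (Alice): course_id=5 -> matches Algebra
  - enrollment 5 (Nate): course_id=1 -> matches Algorithms
  - enrollment 6 (Helen): course_id=NULL, no match -> kept with NULL
  - enrollment 7 (Bob): course_id=2 -> matches Biology
  - enrollment 8 (Yara): course_id=2 -> matches Biology
All 8 rows appear; 1 has NULL course.

SQL:
SELECT a.student, b.title AS course
FROM enrollments a
LEFT JOIN courses b ON a.course_id = b.id

Result:
student | course       
--------+--------------
Karen   | Biology      
Iris    | Algorithms   
Pete    | Discrete Math
Alice   | Algebra      
Nate    | Algorithms   
Helen   | NULL         
Bob     | Biology      
Yara    | Biology      


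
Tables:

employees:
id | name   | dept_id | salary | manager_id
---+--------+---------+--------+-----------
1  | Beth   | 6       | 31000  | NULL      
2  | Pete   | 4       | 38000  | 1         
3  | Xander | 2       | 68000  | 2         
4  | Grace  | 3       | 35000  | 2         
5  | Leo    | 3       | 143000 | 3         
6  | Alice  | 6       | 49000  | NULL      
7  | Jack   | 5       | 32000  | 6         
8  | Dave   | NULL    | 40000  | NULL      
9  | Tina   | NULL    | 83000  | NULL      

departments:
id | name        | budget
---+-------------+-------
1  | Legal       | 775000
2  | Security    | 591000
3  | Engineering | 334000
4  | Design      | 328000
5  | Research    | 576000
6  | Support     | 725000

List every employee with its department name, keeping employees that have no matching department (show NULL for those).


LEFT JOIN keeps every row from employees (the left table); where dept_id has no match in departments, the department columns become NULL. Walk through each employee:
  - employee 1 (Beth): dept_id=6 -> matches Support
  - employee 2 (Pete): dept_id=4 -> matches Design
  - employee 3 (Xander): dept_id=2 -> matches Security
  - employee 4 (Grace): dept_id=3 -> matches Engineering
  - employee 5 (Leo): dept_id=3 -> matches Engineering
  - employee 6 (Alice): dept_id=6 -> matches Support
  - employee 7 (Jack): dept_id=5 -> matches Research
  - employee 8 (Dave): dept_id=NULL, no match -> kept with NULL
  - employee 9 (Tina): dept_id=NULL, no match -> kept with NULL
All 9 rows appear; 2 have NULL department.

SQL:
SELECT a.name, b.name AS department
FROM employees a
LEFT JOIN departments b ON a.dept_id = b.id

Result:
name   | department 
-------+------------
Beth   | Support    
Pete   | Design     
Xander | Security   
Grace  | Engineering
Leo    | Engineering
Alice  | Support    
Jack   | Research   
Dave   | NULL       
Tina   | NULL       


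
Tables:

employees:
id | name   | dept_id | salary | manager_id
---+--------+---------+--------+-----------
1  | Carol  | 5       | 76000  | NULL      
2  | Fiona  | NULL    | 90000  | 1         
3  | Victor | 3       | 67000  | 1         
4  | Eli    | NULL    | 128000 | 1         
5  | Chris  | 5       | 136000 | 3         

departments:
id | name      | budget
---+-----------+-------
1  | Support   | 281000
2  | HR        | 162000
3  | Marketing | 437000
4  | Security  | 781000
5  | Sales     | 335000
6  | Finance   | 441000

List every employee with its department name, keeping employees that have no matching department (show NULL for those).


LEFT JOIN keeps every row from employees (the left table); where dept_id has no match in departments, the department columns become NULL. Walk through each employee:
  - employee 1 (Carol): dept_id=5 -> matches Sales
  - employee 2 (Fiona): dept_id=NULL, no match -> kept with NULL
  - employee 3 (Victor): dept_id=3 -> matches Marketing
  - employee 4 (Eli): dept_id=NULL, no match -> kept with NULL
  - employee 5 (Chris): dept_id=5 -> matches Sales
All 5 rows appear; 2 have NULL department.

SQL:
SELECT a.name, b.name AS department
FROM employees a
LEFT JOIN departments b ON a.dept_id = b.id

Result:
name   | department
-------+-----------
Carol  | Sales     
Fiona  | NULL      
Victor | Marketing 
Eli    | NULL      
Chris  | Sales     


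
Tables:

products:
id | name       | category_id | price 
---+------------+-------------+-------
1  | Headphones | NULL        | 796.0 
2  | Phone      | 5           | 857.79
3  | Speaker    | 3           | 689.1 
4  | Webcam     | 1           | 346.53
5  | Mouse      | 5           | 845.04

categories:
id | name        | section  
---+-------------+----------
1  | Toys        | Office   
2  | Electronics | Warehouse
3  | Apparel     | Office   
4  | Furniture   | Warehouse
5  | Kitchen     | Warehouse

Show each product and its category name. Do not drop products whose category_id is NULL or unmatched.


LEFT JOIN keeps every row from products (the left table); where category_id has no match in categories, the category columns become NULL. Walk through each product:
  - product 1 (Headphones): category_id=NULL, no match -> kept with NULL
  - product 2 (Phone): category_id=5 -> matches Kitchen
  - product 3 (Speaker): category_id=3 -> matches Apparel
  - product 4 (Webcam): category_id=1 -> matches Toys
  - product 5 (Mouse): category_id=5 -> matches Kitchen
All 5 rows appear; 1 has NULL category.

SQL:
SELECT a.name, b.name AS category
FROM products a
LEFT JOIN categories b ON a.category_id = b.id

Result:
name       | category
-----------+---------
Headphones | NULL    
Phone      | Kitchen 
Speaker    | Apparel 
Webcam     | Toys    
Mouse      | Kitchen 


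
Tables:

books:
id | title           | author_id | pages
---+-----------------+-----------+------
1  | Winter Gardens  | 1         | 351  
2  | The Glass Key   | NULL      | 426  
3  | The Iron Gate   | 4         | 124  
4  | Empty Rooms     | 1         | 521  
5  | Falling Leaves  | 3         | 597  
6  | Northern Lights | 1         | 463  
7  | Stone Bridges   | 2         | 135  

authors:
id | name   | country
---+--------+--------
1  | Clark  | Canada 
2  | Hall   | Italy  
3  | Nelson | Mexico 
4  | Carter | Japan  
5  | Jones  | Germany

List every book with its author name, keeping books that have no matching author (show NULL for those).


LEFT JOIN keeps every row from books (the left table); where author_id has no match in authors, the author columns become NULL. Walk through each book:
  - book 1 (Winter Gardens): author_id=1 -> matches Clark
  - book 2 (The Glass Key): author_id=NULL, no match -> kept with NULL
  - book 3 (The Iron Gate): author_id=4 -> matches Carter
  - book 4 (Empty Rooms): author_id=1 -> matches Clark
  - book 5 (Falling Leaves): author_id=3 -> matches Nelson
  - book 6 (Northern Lights): author_id=1 -> matches Clark
  - book 7 (Stone Bridges): author_id=2 -> matches Hall
All 7 rows appear; 1 has NULL author.

SQL:
SELECT a.title, b.name AS author
FROM books a
LEFT JOIN authors b ON a.author_id = b.id

Result:
title           | author
----------------+-------
Winter Gardens  | Clark 
The Glass Key   | NULL  
The Iron Gate   | Carter
Empty Rooms     | Clark 
Falling Leaves  | Nelson
Northern Lights | Clark 
Stone Bridges   | Hall  


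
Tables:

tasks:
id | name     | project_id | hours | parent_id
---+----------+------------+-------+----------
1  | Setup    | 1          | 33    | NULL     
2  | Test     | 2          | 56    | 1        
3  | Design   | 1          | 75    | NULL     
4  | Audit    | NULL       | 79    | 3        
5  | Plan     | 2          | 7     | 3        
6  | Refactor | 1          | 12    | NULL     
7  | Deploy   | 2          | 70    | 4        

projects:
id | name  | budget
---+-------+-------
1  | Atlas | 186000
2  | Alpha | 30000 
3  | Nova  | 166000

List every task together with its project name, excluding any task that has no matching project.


INNER JOIN keeps only tasks rows whose project_id matches an id in projects. Walk through each task:
  - task 1 (Setup): project_id=1 -> matches Atlas
  - task 2 (Test): project_id=2 -> matches Alpha
  - task 3 (Design): project_id=1 -> matches Atlas
  - task 4 (Audit): project_id=NULL, no match -> dropped
  - task 5 (Plan): project_id=2 -> matches Alpha
  - task 6 (Refactor): project_id=1 -> matches Atlas
  - task 7 (Deploy): project_id=2 -> matches Alpha
So 1 of 7 rows is dropped.

SQL:
SELECT a.name, b.name AS project
FROM tasks a
INNER JOIN projects b ON a.project_id = b.id

Result:
name     | project
---------+--------
Setup    | Atlas  
Test     | Alpha  
Design   | Atlas  
Plan     | Alpha  
Refactor | Atlas  
Deploy   | Alpha  


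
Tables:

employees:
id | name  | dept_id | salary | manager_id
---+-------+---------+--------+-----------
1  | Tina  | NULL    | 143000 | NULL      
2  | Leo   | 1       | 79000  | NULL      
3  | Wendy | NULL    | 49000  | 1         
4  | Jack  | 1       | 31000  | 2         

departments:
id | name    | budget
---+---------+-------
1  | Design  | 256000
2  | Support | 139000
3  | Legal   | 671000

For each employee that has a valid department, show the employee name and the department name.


INNER JOIN keeps only employees rows whose dept_id matches an id in departments. Walk through each employee:
  - employee 1 (Tina): dept_id=NULL, no match -> dropped
  - employee 2 (Leo): dept_id=1 -> matches Design
  - employee 3 (Wendy): dept_id=NULL, no match -> dropped
  - employee 4 (Jack): dept_id=1 -> matches Design
So 2 of 4 rows are dropped.

SQL:
SELECT a.name, b.name AS department
FROM employees a
INNER JOIN departments b ON a.dept_id = b.id

Result:
name | department
-----+-----------
Leo  | Design    
Jack | Design    


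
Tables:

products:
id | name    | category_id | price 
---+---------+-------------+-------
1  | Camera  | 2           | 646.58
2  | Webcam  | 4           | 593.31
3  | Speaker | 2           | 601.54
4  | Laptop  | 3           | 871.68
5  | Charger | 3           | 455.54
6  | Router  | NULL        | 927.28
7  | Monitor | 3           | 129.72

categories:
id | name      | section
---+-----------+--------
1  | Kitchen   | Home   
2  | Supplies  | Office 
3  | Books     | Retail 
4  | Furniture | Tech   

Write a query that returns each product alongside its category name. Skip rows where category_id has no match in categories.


INNER JOIN keeps only products rows whose category_id matches an id in categories. Walk through each product:
  - product 1 (Camera): category_id=2 -> matches Supplies
  - product 2 (Webcam): category_id=4 -> matches Furniture
  - product 3 (Speaker): category_id=2 -> matches Supplies
  - product 4 (Laptop): category_id=3 -> matches Books
  - product 5 (Charger): category_id=3 -> matches Books
  - product 6 (Router): category_id=NULL, no match -> dropped
  - product 7 (Monitor): category_id=3 -> matches Books
So 1 of 7 rows is dropped.

SQL:
SELECT a.name, b.name AS category
FROM products a
INNER JOIN categories b ON a.category_id = b.id

Result:
name    | category 
--------+----------
Camera  | Supplies 
Webcam  | Furniture
Speaker | Supplies 
Laptop  | Books    
Charger | Books    
Monitor | Books    


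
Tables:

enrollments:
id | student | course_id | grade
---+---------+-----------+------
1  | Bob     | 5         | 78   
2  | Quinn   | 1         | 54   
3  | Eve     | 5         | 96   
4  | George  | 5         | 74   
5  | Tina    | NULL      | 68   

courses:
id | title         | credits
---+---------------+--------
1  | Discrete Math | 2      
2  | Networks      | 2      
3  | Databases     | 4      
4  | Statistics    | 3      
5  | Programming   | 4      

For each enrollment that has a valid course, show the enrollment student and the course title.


INNER JOIN keeps only enrollments rows whose course_id matches an id in courses. Walk through each enrollment:
  - enrollment 1 (Bob): course_id=5 -> matches Programming
  - enrollment 2 (Quinn): course_id=1 -> matches Discrete Math
  - enrollment 3 (Eve): course_id=5 -> matches Programming
  - enrollment 4 (George): course_id=5 -> matches Programming
  - enrollment 5 (Tina): course_id=NULL, no match -> dropped
So 1 of 5 rows is dropped.

SQL:
SELECT a.student, b.title AS course
FROM enrollments a
INNER JOIN courses b ON a.course_id = b.id

Result:
student | course       
--------+--------------
Bob     | Programming  
Quinn   | Discrete Math
Eve     | Programming  
George  | Programming  


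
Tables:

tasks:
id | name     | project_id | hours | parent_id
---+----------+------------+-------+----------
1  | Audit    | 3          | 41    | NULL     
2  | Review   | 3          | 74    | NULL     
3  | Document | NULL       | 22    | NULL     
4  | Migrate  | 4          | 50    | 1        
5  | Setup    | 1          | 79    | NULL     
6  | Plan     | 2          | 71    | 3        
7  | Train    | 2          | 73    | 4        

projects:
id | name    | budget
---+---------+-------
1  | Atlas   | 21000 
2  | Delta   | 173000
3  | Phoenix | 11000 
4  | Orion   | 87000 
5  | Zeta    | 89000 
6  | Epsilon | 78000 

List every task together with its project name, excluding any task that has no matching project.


INNER JOIN keeps only tasks rows whose project_id matches an id in projects. Walk through each task:
  - task 1 (Audit): project_id=3 -> matches Phoenix
  - task 2 (Review): project_id=3 -> matches Phoenix
  - task 3 (Document): project_id=NULL, no match -> dropped
  - task 4 (Migrate): project_id=4 -> matches Orion
  - task 5 (Setup): project_id=1 -> matches Atlas
  - task 6 (Plan): project_id=2 -> matches Delta
  - task 7 (Train): project_id=2 -> matches Delta
So 1 of 7 rows is dropped.

SQL:
SELECT a.name, b.name AS project
FROM tasks a
INNER JOIN projects b ON a.project_id = b.id

Result:
name    | project
--------+--------
Audit   | Phoenix
Review  | Phoenix
Migrate | Orion  
Setup   | Atlas  
Plan    | Delta  
Train   | Delta  


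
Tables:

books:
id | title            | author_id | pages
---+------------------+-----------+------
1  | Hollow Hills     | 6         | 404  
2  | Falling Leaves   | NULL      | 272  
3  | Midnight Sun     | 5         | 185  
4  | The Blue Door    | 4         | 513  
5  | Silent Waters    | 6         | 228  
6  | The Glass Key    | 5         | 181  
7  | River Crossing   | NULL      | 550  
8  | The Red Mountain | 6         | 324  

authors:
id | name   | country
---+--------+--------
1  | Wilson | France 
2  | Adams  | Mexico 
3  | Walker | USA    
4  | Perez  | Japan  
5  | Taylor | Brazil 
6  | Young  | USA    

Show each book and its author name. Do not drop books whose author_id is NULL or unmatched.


LEFT JOIN keeps every row from books (the left table); where author_id has no match in authors, the author columns become NULL. Walk through each book:
  - book 1 (Hollow Hills): author_id=6 -> matches Young
  - book 2 (Falling Leaves): author_id=NULL, no match -> kept with NULL
  - book 3 (Midnight Sun): author_id=5 -> matches Taylor
  - book 4 (The Blue Door): author_id=4 -> matches Perez
  - book 5 (Silent Waters): author_id=6 -> matches Young
  - book 6 (The Glass Key): author_id=5 -> matches Taylor
  - book 7 (River Crossing): author_id=NULL, no match -> kept with NULL
  - book 8 (The Red Mountain): author_id=6 -> matches Young
All 8 rows appear; 2 have NULL author.

SQL:
SELECT a.title, b.name AS author
FROM books a
LEFT JOIN authors b ON a.author_id = b.id

Result:
title            | author
-----------------+-------
Hollow Hills     | Young 
Falling Leaves   | NULL  
Midnight Sun     | Taylor
The Blue Door    | Perez 
Silent Waters    | Young 
The Glass Key    | Taylor
River Crossing   | NULL  
The Red Mountain | Young 
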